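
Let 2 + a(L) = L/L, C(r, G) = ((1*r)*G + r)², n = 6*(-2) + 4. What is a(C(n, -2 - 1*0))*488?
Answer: -488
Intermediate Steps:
n = -8 (n = -12 + 4 = -8)
C(r, G) = (r + G*r)² (C(r, G) = (r*G + r)² = (G*r + r)² = (r + G*r)²)
a(L) = -1 (a(L) = -2 + L/L = -2 + 1 = -1)
a(C(n, -2 - 1*0))*488 = -1*488 = -488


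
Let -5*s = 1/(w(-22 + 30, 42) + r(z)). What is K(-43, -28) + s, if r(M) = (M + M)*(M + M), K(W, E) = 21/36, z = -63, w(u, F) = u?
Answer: 69491/119130 ≈ 0.58332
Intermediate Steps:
K(W, E) = 7/12 (K(W, E) = 21*(1/36) = 7/12)
r(M) = 4*M**2 (r(M) = (2*M)*(2*M) = 4*M**2)
s = -1/79420 (s = -1/(5*((-22 + 30) + 4*(-63)**2)) = -1/(5*(8 + 4*3969)) = -1/(5*(8 + 15876)) = -1/5/15884 = -1/5*1/15884 = -1/79420 ≈ -1.2591e-5)
K(-43, -28) + s = 7/12 - 1/79420 = 69491/119130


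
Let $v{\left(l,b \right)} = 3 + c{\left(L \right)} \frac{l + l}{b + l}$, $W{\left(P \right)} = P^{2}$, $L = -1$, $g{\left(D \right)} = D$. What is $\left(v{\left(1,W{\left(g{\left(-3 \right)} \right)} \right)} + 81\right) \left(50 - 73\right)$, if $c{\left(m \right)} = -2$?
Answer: $- \frac{9614}{5} \approx -1922.8$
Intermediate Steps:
$v{\left(l,b \right)} = 3 - \frac{4 l}{b + l}$ ($v{\left(l,b \right)} = 3 - 2 \frac{l + l}{b + l} = 3 - 2 \frac{2 l}{b + l} = 3 - \frac{4 l}{b + l}$)
$\left(v{\left(1,W{\left(g{\left(-3 \right)} \right)} \right)} + 81\right) \left(50 - 73\right) = \left(\frac{\left(-1\right) 1 + 3 \left(-3\right)^{2}}{\left(-3\right)^{2} + 1} + 81\right) \left(50 - 73\right) = \left(\frac{-1 + 3 \cdot 9}{9 + 1} + 81\right) \left(50 - 73\right) = \left(\frac{-1 + 27}{10} + 81\right) \left(-23\right) = \left(\frac{1}{10} \cdot 26 + 81\right) \left(-23\right) = \left(\frac{13}{5} + 81\right) \left(-23\right) = \frac{418}{5} \left(-23\right) = - \frac{9614}{5}$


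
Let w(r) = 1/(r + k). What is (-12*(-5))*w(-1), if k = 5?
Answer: 15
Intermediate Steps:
w(r) = 1/(5 + r) (w(r) = 1/(r + 5) = 1/(5 + r))
(-12*(-5))*w(-1) = (-12*(-5))/(5 - 1) = 60/4 = 60*(¼) = 15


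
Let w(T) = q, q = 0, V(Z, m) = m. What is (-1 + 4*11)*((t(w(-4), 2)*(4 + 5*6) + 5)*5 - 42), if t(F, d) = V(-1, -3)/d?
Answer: -11696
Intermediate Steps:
w(T) = 0
t(F, d) = -3/d
(-1 + 4*11)*((t(w(-4), 2)*(4 + 5*6) + 5)*5 - 42) = (-1 + 4*11)*(((-3/2)*(4 + 5*6) + 5)*5 - 42) = (-1 + 44)*(((-3*1/2)*(4 + 30) + 5)*5 - 42) = 43*((-3/2*34 + 5)*5 - 42) = 43*((-51 + 5)*5 - 42) = 43*(-46*5 - 42) = 43*(-230 - 42) = 43*(-272) = -11696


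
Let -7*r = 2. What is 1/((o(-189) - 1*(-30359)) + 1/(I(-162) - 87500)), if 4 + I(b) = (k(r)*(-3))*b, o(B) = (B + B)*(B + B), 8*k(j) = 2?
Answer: 174765/30276812893 ≈ 5.7722e-6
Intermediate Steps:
r = -2/7 (r = -⅐*2 = -2/7 ≈ -0.28571)
k(j) = ¼ (k(j) = (⅛)*2 = ¼)
o(B) = 4*B² (o(B) = (2*B)*(2*B) = 4*B²)
I(b) = -4 - 3*b/4 (I(b) = -4 + ((¼)*(-3))*b = -4 - 3*b/4)
1/((o(-189) - 1*(-30359)) + 1/(I(-162) - 87500)) = 1/((4*(-189)² - 1*(-30359)) + 1/((-4 - ¾*(-162)) - 87500)) = 1/((4*35721 + 30359) + 1/((-4 + 243/2) - 87500)) = 1/((142884 + 30359) + 1/(235/2 - 87500)) = 1/(173243 + 1/(-174765/2)) = 1/(173243 - 2/174765) = 1/(30276812893/174765) = 174765/30276812893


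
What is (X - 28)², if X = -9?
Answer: 1369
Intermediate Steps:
(X - 28)² = (-9 - 28)² = (-37)² = 1369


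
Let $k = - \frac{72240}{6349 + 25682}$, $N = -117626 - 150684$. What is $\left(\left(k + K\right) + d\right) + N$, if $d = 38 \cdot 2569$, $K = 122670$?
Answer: $- \frac{512712266}{10677} \approx -48020.0$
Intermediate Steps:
$N = -268310$ ($N = -117626 - 150684 = -268310$)
$d = 97622$
$k = - \frac{24080}{10677}$ ($k = - \frac{72240}{32031} = \left(-72240\right) \frac{1}{32031} = - \frac{24080}{10677} \approx -2.2553$)
$\left(\left(k + K\right) + d\right) + N = \left(\left(- \frac{24080}{10677} + 122670\right) + 97622\right) - 268310 = \left(\frac{1309723510}{10677} + 97622\right) - 268310 = \frac{2352033604}{10677} - 268310 = - \frac{512712266}{10677}$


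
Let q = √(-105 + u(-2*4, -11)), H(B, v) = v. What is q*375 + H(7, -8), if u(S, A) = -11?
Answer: -8 + 750*I*√29 ≈ -8.0 + 4038.9*I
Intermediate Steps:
q = 2*I*√29 (q = √(-105 - 11) = √(-116) = 2*I*√29 ≈ 10.77*I)
q*375 + H(7, -8) = (2*I*√29)*375 - 8 = 750*I*√29 - 8 = -8 + 750*I*√29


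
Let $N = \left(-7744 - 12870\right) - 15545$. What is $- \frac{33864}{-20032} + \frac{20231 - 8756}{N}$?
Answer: $\frac{2437797}{1775336} \approx 1.3731$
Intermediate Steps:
$N = -36159$ ($N = -20614 - 15545 = -36159$)
$- \frac{33864}{-20032} + \frac{20231 - 8756}{N} = - \frac{33864}{-20032} + \frac{20231 - 8756}{-36159} = \left(-33864\right) \left(- \frac{1}{20032}\right) + \left(20231 - 8756\right) \left(- \frac{1}{36159}\right) = \frac{4233}{2504} + 11475 \left(- \frac{1}{36159}\right) = \frac{4233}{2504} - \frac{225}{709} = \frac{2437797}{1775336}$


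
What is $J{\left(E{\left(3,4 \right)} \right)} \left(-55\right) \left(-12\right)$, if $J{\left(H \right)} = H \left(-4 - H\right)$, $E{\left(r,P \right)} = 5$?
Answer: $-29700$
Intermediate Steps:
$J{\left(E{\left(3,4 \right)} \right)} \left(-55\right) \left(-12\right) = \left(-1\right) 5 \left(4 + 5\right) \left(-55\right) \left(-12\right) = \left(-1\right) 5 \cdot 9 \left(-55\right) \left(-12\right) = \left(-45\right) \left(-55\right) \left(-12\right) = 2475 \left(-12\right) = -29700$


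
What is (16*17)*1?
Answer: 272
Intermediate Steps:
(16*17)*1 = 272*1 = 272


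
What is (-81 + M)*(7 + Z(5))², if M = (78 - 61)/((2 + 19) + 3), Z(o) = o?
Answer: -11562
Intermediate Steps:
M = 17/24 (M = 17/(21 + 3) = 17/24 ≈ 0.70833)
(-81 + M)*(7 + Z(5))² = (-81 + 17/24)*(7 + 5)² = -1927/24*12² = -1927/24*144 = -11562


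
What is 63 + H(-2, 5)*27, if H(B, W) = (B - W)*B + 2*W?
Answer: 711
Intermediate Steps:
H(B, W) = 2*W + B*(B - W) (H(B, W) = B*(B - W) + 2*W = 2*W + B*(B - W))
63 + H(-2, 5)*27 = 63 + ((-2)² + 2*5 - 1*(-2)*5)*27 = 63 + (4 + 10 + 10)*27 = 63 + 24*27 = 63 + 648 = 711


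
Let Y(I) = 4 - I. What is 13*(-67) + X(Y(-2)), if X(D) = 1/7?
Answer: -6096/7 ≈ -870.86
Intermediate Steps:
X(D) = ⅐
13*(-67) + X(Y(-2)) = 13*(-67) + ⅐ = -871 + ⅐ = -6096/7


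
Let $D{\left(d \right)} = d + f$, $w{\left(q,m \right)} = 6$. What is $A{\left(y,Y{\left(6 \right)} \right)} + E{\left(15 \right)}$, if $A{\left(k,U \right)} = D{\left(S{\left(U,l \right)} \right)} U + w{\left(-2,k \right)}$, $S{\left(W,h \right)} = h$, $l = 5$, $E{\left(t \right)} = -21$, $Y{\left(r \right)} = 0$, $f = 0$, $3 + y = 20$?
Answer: $-15$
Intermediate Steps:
$y = 17$ ($y = -3 + 20 = 17$)
$D{\left(d \right)} = d$ ($D{\left(d \right)} = d + 0 = d$)
$A{\left(k,U \right)} = 6 + 5 U$ ($A{\left(k,U \right)} = 5 U + 6 = 6 + 5 U$)
$A{\left(y,Y{\left(6 \right)} \right)} + E{\left(15 \right)} = \left(6 + 5 \cdot 0\right) - 21 = \left(6 + 0\right) - 21 = 6 - 21 = -15$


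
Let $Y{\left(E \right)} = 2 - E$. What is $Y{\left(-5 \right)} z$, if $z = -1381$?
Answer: $-9667$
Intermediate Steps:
$Y{\left(-5 \right)} z = \left(2 - -5\right) \left(-1381\right) = \left(2 + 5\right) \left(-1381\right) = 7 \left(-1381\right) = -9667$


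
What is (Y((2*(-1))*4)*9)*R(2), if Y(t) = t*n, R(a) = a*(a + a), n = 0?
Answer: 0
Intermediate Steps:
R(a) = 2*a² (R(a) = a*(2*a) = 2*a²)
Y(t) = 0 (Y(t) = t*0 = 0)
(Y((2*(-1))*4)*9)*R(2) = (0*9)*(2*2²) = 0*(2*4) = 0*8 = 0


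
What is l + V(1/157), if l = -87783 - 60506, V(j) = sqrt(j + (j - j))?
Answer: -148289 + sqrt(157)/157 ≈ -1.4829e+5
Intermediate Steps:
V(j) = sqrt(j) (V(j) = sqrt(j + 0) = sqrt(j))
l = -148289
l + V(1/157) = -148289 + sqrt(1/157) = -148289 + sqrt(157)/157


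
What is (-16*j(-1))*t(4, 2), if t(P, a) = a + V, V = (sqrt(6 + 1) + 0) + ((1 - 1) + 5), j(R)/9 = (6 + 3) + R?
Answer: -8064 - 1152*sqrt(7) ≈ -11112.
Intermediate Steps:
j(R) = 81 + 9*R (j(R) = 9*((6 + 3) + R) = 9*(9 + R) = 81 + 9*R)
V = 5 + sqrt(7) (V = (sqrt(7) + 0) + (0 + 5) = sqrt(7) + 5 = 5 + sqrt(7) ≈ 7.6458)
t(P, a) = 5 + a + sqrt(7) (t(P, a) = a + (5 + sqrt(7)) = 5 + a + sqrt(7))
(-16*j(-1))*t(4, 2) = (-16*(81 + 9*(-1)))*(5 + 2 + sqrt(7)) = (-16*(81 - 9))*(7 + sqrt(7)) = (-16*72)*(7 + sqrt(7)) = -1152*(7 + sqrt(7)) = -8064 - 1152*sqrt(7)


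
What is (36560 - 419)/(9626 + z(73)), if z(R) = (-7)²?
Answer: 12047/3225 ≈ 3.7355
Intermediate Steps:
z(R) = 49
(36560 - 419)/(9626 + z(73)) = (36560 - 419)/(9626 + 49) = 36141/9675 = 36141*(1/9675) = 12047/3225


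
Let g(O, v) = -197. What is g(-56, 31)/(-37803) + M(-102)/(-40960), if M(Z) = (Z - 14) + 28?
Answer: 1424473/193551360 ≈ 0.0073597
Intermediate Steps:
M(Z) = 14 + Z (M(Z) = (-14 + Z) + 28 = 14 + Z)
g(-56, 31)/(-37803) + M(-102)/(-40960) = -197/(-37803) + (14 - 102)/(-40960) = -197*(-1/37803) - 88*(-1/40960) = 197/37803 + 11/5120 = 1424473/193551360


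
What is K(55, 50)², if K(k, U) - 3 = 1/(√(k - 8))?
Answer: (141 + √47)²/2209 ≈ 9.8965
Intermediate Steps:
K(k, U) = 3 + (-8 + k)^(-½) (K(k, U) = 3 + 1/(√(k - 8)) = 3 + 1/(√(-8 + k)) = 3 + (-8 + k)^(-½))
K(55, 50)² = (3 + (-8 + 55)^(-½))² = (3 + 47^(-½))² = (3 + √47/47)²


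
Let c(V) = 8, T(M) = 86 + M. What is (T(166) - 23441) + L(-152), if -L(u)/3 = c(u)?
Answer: -23213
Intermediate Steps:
L(u) = -24 (L(u) = -3*8 = -24)
(T(166) - 23441) + L(-152) = ((86 + 166) - 23441) - 24 = (252 - 23441) - 24 = -23189 - 24 = -23213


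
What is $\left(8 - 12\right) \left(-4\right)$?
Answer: $16$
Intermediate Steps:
$\left(8 - 12\right) \left(-4\right) = \left(-4\right) \left(-4\right) = 16$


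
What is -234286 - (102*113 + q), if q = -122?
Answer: -245690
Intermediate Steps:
-234286 - (102*113 + q) = -234286 - (102*113 - 122) = -234286 - (11526 - 122) = -234286 - 1*11404 = -234286 - 11404 = -245690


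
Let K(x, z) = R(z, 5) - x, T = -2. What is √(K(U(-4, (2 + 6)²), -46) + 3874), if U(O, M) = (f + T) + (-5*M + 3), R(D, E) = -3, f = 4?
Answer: √4186 ≈ 64.699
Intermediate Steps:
U(O, M) = 5 - 5*M (U(O, M) = (4 - 2) + (-5*M + 3) = 2 + (3 - 5*M) = 5 - 5*M)
K(x, z) = -3 - x
√(K(U(-4, (2 + 6)²), -46) + 3874) = √((-3 - (5 - 5*(2 + 6)²)) + 3874) = √((-3 - (5 - 5*8²)) + 3874) = √((-3 - (5 - 5*64)) + 3874) = √((-3 - (5 - 320)) + 3874) = √((-3 - 1*(-315)) + 3874) = √((-3 + 315) + 3874) = √(312 + 3874) = √4186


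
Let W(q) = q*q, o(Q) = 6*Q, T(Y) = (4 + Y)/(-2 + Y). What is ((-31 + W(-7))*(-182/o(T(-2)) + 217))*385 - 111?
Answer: 1924119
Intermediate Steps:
T(Y) = (4 + Y)/(-2 + Y)
W(q) = q²
((-31 + W(-7))*(-182/o(T(-2)) + 217))*385 - 111 = ((-31 + (-7)²)*(-182*(-2 - 2)/(6*(4 - 2)) + 217))*385 - 111 = ((-31 + 49)*(-182/(6*(2/(-4))) + 217))*385 - 111 = (18*(-182/(6*(-¼*2)) + 217))*385 - 111 = (18*(-182/(6*(-½)) + 217))*385 - 111 = (18*(-182/(-3) + 217))*385 - 111 = (18*(-182*(-⅓) + 217))*385 - 111 = (18*(182/3 + 217))*385 - 111 = (18*(833/3))*385 - 111 = 4998*385 - 111 = 1924230 - 111 = 1924119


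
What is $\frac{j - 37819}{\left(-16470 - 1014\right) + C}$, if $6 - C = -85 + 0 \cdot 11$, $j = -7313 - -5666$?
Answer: $\frac{39466}{17393} \approx 2.2691$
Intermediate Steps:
$j = -1647$ ($j = -7313 + 5666 = -1647$)
$C = 91$ ($C = 6 - \left(-85 + 0 \cdot 11\right) = 6 - \left(-85 + 0\right) = 6 - -85 = 6 + 85 = 91$)
$\frac{j - 37819}{\left(-16470 - 1014\right) + C} = \frac{-1647 - 37819}{\left(-16470 - 1014\right) + 91} = - \frac{39466}{\left(-16470 - 1014\right) + 91} = - \frac{39466}{-17484 + 91} = - \frac{39466}{-17393} = \left(-39466\right) \left(- \frac{1}{17393}\right) = \frac{39466}{17393}$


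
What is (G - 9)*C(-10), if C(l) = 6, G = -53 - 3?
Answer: -390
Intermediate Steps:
G = -56
(G - 9)*C(-10) = (-56 - 9)*6 = -65*6 = -390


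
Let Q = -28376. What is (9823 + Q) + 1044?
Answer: -17509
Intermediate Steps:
(9823 + Q) + 1044 = (9823 - 28376) + 1044 = -18553 + 1044 = -17509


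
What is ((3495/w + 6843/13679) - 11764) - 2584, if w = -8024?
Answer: -1574833626881/109760296 ≈ -14348.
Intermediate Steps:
((3495/w + 6843/13679) - 11764) - 2584 = ((3495/(-8024) + 6843/13679) - 11764) - 2584 = ((3495*(-1/8024) + 6843*(1/13679)) - 11764) - 2584 = ((-3495/8024 + 6843/13679) - 11764) - 2584 = (7100127/109760296 - 11764) - 2584 = -1291213022017/109760296 - 2584 = -1574833626881/109760296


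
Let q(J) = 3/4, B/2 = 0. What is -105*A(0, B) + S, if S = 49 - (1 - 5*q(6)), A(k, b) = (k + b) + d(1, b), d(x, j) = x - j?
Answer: -213/4 ≈ -53.250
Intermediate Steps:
B = 0 (B = 2*0 = 0)
q(J) = ¾ (q(J) = 3*(¼) = ¾)
A(k, b) = 1 + k (A(k, b) = (k + b) + (1 - b) = (b + k) + (1 - b) = 1 + k)
S = 207/4 (S = 49 - (1 - 5*¾) = 49 - (1 - 15/4) = 49 - 1*(-11/4) = 49 + 11/4 = 207/4 ≈ 51.750)
-105*A(0, B) + S = -105*(1 + 0) + 207/4 = -105*1 + 207/4 = -105 + 207/4 = -213/4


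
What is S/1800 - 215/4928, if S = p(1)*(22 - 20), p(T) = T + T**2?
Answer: -45911/1108800 ≈ -0.041406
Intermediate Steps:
S = 4 (S = (1*(1 + 1))*(22 - 20) = (1*2)*2 = 2*2 = 4)
S/1800 - 215/4928 = 4/1800 - 215/4928 = 4*(1/1800) - 215*1/4928 = 1/450 - 215/4928 = -45911/1108800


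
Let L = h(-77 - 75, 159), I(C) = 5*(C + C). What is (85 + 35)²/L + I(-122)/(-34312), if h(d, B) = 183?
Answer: 41193005/523258 ≈ 78.724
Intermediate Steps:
I(C) = 10*C (I(C) = 5*(2*C) = 10*C)
L = 183
(85 + 35)²/L + I(-122)/(-34312) = (85 + 35)²/183 + (10*(-122))/(-34312) = 120²*(1/183) - 1220*(-1/34312) = 14400*(1/183) + 305/8578 = 4800/61 + 305/8578 = 41193005/523258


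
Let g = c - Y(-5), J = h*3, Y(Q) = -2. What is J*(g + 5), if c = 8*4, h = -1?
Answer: -117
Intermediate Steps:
c = 32
J = -3 (J = -1*3 = -3)
g = 34 (g = 32 - 1*(-2) = 32 + 2 = 34)
J*(g + 5) = -3*(34 + 5) = -3*39 = -117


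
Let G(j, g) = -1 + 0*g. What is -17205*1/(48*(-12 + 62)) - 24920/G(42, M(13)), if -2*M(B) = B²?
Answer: 3986053/160 ≈ 24913.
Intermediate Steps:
M(B) = -B²/2
G(j, g) = -1 (G(j, g) = -1 + 0 = -1)
-17205*1/(48*(-12 + 62)) - 24920/G(42, M(13)) = -17205*1/(48*(-12 + 62)) - 24920/(-1) = -17205/(50*48) - 24920*(-1) = -17205/2400 + 24920 = -17205*1/2400 + 24920 = -1147/160 + 24920 = 3986053/160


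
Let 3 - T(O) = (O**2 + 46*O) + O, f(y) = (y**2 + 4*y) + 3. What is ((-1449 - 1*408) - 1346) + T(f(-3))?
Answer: -3200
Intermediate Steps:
f(y) = 3 + y**2 + 4*y
T(O) = 3 - O**2 - 47*O (T(O) = 3 - ((O**2 + 46*O) + O) = 3 - (O**2 + 47*O) = 3 + (-O**2 - 47*O) = 3 - O**2 - 47*O)
((-1449 - 1*408) - 1346) + T(f(-3)) = ((-1449 - 1*408) - 1346) + (3 - (3 + (-3)**2 + 4*(-3))**2 - 47*(3 + (-3)**2 + 4*(-3))) = ((-1449 - 408) - 1346) + (3 - (3 + 9 - 12)**2 - 47*(3 + 9 - 12)) = (-1857 - 1346) + (3 - 1*0**2 - 47*0) = -3203 + (3 - 1*0 + 0) = -3203 + (3 + 0 + 0) = -3203 + 3 = -3200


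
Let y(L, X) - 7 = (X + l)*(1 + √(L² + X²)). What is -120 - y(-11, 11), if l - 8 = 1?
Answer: -147 - 220*√2 ≈ -458.13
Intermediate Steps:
l = 9 (l = 8 + 1 = 9)
y(L, X) = 7 + (1 + √(L² + X²))*(9 + X) (y(L, X) = 7 + (X + 9)*(1 + √(L² + X²)) = 7 + (9 + X)*(1 + √(L² + X²)) = 7 + (1 + √(L² + X²))*(9 + X))
-120 - y(-11, 11) = -120 - (16 + 11 + 9*√((-11)² + 11²) + 11*√((-11)² + 11²)) = -120 - (16 + 11 + 9*√(121 + 121) + 11*√(121 + 121)) = -120 - (16 + 11 + 9*√242 + 11*√242) = -120 - (16 + 11 + 9*(11*√2) + 11*(11*√2)) = -120 - (16 + 11 + 99*√2 + 121*√2) = -120 - (27 + 220*√2) = -120 + (-27 - 220*√2) = -147 - 220*√2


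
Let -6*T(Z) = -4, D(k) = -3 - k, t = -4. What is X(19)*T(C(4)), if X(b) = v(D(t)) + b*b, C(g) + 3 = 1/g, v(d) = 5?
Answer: 244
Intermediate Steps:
C(g) = -3 + 1/g
T(Z) = ⅔ (T(Z) = -⅙*(-4) = ⅔)
X(b) = 5 + b² (X(b) = 5 + b*b = 5 + b²)
X(19)*T(C(4)) = (5 + 19²)*(⅔) = (5 + 361)*(⅔) = 366*(⅔) = 244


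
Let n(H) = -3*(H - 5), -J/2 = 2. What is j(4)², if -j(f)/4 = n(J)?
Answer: 11664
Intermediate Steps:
J = -4 (J = -2*2 = -4)
n(H) = 15 - 3*H (n(H) = -3*(-5 + H) = 15 - 3*H)
j(f) = -108 (j(f) = -4*(15 - 3*(-4)) = -4*(15 + 12) = -4*27 = -108)
j(4)² = (-108)² = 11664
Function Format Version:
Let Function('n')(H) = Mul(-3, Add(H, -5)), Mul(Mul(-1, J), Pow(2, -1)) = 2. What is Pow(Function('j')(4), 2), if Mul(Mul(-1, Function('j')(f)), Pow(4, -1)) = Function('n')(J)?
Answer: 11664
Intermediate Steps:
J = -4 (J = Mul(-2, 2) = -4)
Function('n')(H) = Add(15, Mul(-3, H)) (Function('n')(H) = Mul(-3, Add(-5, H)) = Add(15, Mul(-3, H)))
Function('j')(f) = -108 (Function('j')(f) = Mul(-4, Add(15, Mul(-3, -4))) = Mul(-4, Add(15, 12)) = Mul(-4, 27) = -108)
Pow(Function('j')(4), 2) = Pow(-108, 2) = 11664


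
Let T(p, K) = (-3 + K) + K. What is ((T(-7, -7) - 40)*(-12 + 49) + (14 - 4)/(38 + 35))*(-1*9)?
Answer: 1385523/73 ≈ 18980.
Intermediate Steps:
T(p, K) = -3 + 2*K
((T(-7, -7) - 40)*(-12 + 49) + (14 - 4)/(38 + 35))*(-1*9) = (((-3 + 2*(-7)) - 40)*(-12 + 49) + (14 - 4)/(38 + 35))*(-1*9) = (((-3 - 14) - 40)*37 + 10/73)*(-9) = ((-17 - 40)*37 + 10*(1/73))*(-9) = (-57*37 + 10/73)*(-9) = (-2109 + 10/73)*(-9) = -153947/73*(-9) = 1385523/73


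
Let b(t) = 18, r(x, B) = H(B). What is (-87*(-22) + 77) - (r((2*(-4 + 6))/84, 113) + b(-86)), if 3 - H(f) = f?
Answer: 2083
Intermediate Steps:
H(f) = 3 - f
r(x, B) = 3 - B
(-87*(-22) + 77) - (r((2*(-4 + 6))/84, 113) + b(-86)) = (-87*(-22) + 77) - ((3 - 1*113) + 18) = (1914 + 77) - ((3 - 113) + 18) = 1991 - (-110 + 18) = 1991 - 1*(-92) = 1991 + 92 = 2083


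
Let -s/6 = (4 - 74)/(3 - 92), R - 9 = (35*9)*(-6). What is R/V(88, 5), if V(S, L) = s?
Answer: 55803/140 ≈ 398.59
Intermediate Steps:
R = -1881 (R = 9 + (35*9)*(-6) = 9 + 315*(-6) = 9 - 1890 = -1881)
s = -420/89 (s = -6*(4 - 74)/(3 - 92) = -(-420)/(-89) = -(-420)*(-1)/89 = -6*70/89 = -420/89 ≈ -4.7191)
V(S, L) = -420/89
R/V(88, 5) = -1881/(-420/89) = -1881*(-89/420) = 55803/140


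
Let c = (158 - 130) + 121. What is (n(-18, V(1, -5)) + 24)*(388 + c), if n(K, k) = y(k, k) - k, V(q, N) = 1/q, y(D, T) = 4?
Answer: 14499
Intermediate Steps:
n(K, k) = 4 - k
c = 149 (c = 28 + 121 = 149)
(n(-18, V(1, -5)) + 24)*(388 + c) = ((4 - 1/1) + 24)*(388 + 149) = ((4 - 1*1) + 24)*537 = ((4 - 1) + 24)*537 = (3 + 24)*537 = 27*537 = 14499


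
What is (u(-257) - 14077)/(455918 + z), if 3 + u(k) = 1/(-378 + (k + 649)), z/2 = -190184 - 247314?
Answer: 197119/5867092 ≈ 0.033597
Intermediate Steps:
z = -874996 (z = 2*(-190184 - 247314) = 2*(-437498) = -874996)
u(k) = -3 + 1/(271 + k) (u(k) = -3 + 1/(-378 + (k + 649)) = -3 + 1/(-378 + (649 + k)) = -3 + 1/(271 + k))
(u(-257) - 14077)/(455918 + z) = ((-812 - 3*(-257))/(271 - 257) - 14077)/(455918 - 874996) = ((-812 + 771)/14 - 14077)/(-419078) = ((1/14)*(-41) - 14077)*(-1/419078) = (-41/14 - 14077)*(-1/419078) = -197119/14*(-1/419078) = 197119/5867092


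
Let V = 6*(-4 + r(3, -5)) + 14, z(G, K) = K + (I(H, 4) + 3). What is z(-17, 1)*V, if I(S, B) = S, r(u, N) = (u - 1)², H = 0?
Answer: 56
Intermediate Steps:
r(u, N) = (-1 + u)²
z(G, K) = 3 + K (z(G, K) = K + (0 + 3) = K + 3 = 3 + K)
V = 14 (V = 6*(-4 + (-1 + 3)²) + 14 = 6*(-4 + 2²) + 14 = 6*(-4 + 4) + 14 = 6*0 + 14 = 0 + 14 = 14)
z(-17, 1)*V = (3 + 1)*14 = 4*14 = 56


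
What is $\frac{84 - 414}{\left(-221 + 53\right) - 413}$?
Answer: $\frac{330}{581} \approx 0.56799$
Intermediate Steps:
$\frac{84 - 414}{\left(-221 + 53\right) - 413} = - \frac{330}{-168 - 413} = - \frac{330}{-581} = \left(-330\right) \left(- \frac{1}{581}\right) = \frac{330}{581}$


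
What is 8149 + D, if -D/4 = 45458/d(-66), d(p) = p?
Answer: 359833/33 ≈ 10904.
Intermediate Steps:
D = 90916/33 (D = -181832/(-66) = -181832*(-1)/66 = -4*(-22729/33) = 90916/33 ≈ 2755.0)
8149 + D = 8149 + 90916/33 = 359833/33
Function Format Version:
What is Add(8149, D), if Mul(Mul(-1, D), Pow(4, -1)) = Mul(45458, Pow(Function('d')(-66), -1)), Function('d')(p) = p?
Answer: Rational(359833, 33) ≈ 10904.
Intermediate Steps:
D = Rational(90916, 33) (D = Mul(-4, Mul(45458, Pow(-66, -1))) = Mul(-4, Mul(45458, Rational(-1, 66))) = Mul(-4, Rational(-22729, 33)) = Rational(90916, 33) ≈ 2755.0)
Add(8149, D) = Add(8149, Rational(90916, 33)) = Rational(359833, 33)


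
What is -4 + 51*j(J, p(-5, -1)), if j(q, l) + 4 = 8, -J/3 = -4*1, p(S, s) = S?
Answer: 200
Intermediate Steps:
J = 12 (J = -(-12) = -3*(-4) = 12)
j(q, l) = 4 (j(q, l) = -4 + 8 = 4)
-4 + 51*j(J, p(-5, -1)) = -4 + 51*4 = -4 + 204 = 200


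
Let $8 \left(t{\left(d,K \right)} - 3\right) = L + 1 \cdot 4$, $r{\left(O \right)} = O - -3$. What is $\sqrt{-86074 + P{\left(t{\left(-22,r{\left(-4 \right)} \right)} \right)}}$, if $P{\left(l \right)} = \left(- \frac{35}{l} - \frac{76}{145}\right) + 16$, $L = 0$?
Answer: $\frac{8 i \sqrt{28274855}}{145} \approx 293.37 i$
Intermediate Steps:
$r{\left(O \right)} = 3 + O$ ($r{\left(O \right)} = O + 3 = 3 + O$)
$t{\left(d,K \right)} = \frac{7}{2}$ ($t{\left(d,K \right)} = 3 + \frac{0 + 1 \cdot 4}{8} = 3 + \frac{0 + 4}{8} = 3 + \frac{1}{8} \cdot 4 = 3 + \frac{1}{2} = \frac{7}{2}$)
$P{\left(l \right)} = \frac{2244}{145} - \frac{35}{l}$ ($P{\left(l \right)} = \left(- \frac{35}{l} - \frac{76}{145}\right) + 16 = \left(- \frac{76}{145} - \frac{35}{l}\right) + 16 = \frac{2244}{145} - \frac{35}{l}$)
$\sqrt{-86074 + P{\left(t{\left(-22,r{\left(-4 \right)} \right)} \right)}} = \sqrt{-86074 + \left(\frac{2244}{145} - \frac{35}{\frac{7}{2}}\right)} = \sqrt{-86074 + \left(\frac{2244}{145} - 10\right)} = \sqrt{-86074 + \frac{794}{145}} = \sqrt{- \frac{12479936}{145}} = \frac{8 i \sqrt{28274855}}{145}$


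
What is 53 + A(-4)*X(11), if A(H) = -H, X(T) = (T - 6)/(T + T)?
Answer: 593/11 ≈ 53.909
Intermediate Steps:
X(T) = (-6 + T)/(2*T) (X(T) = (-6 + T)/((2*T)) = (-6 + T)*(1/(2*T)) = (-6 + T)/(2*T))
53 + A(-4)*X(11) = 53 + (-1*(-4))*((1/2)*(-6 + 11)/11) = 53 + 4*((1/2)*(1/11)*5) = 53 + 4*(5/22) = 53 + 10/11 = 593/11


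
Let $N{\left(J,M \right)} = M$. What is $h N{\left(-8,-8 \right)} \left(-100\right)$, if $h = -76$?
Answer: $-60800$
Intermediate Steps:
$h N{\left(-8,-8 \right)} \left(-100\right) = \left(-76\right) \left(-8\right) \left(-100\right) = 608 \left(-100\right) = -60800$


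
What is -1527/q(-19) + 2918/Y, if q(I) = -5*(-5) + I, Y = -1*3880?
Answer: -495189/1940 ≈ -255.25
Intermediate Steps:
Y = -3880
q(I) = 25 + I
-1527/q(-19) + 2918/Y = -1527/(25 - 19) + 2918/(-3880) = -1527/6 + 2918*(-1/3880) = -1527*⅙ - 1459/1940 = -509/2 - 1459/1940 = -495189/1940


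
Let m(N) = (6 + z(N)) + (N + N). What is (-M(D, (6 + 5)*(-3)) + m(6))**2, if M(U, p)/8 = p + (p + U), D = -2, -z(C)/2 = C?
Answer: 302500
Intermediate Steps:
z(C) = -2*C
m(N) = 6 (m(N) = (6 - 2*N) + (N + N) = (6 - 2*N) + 2*N = 6)
M(U, p) = 8*U + 16*p (M(U, p) = 8*(p + (p + U)) = 8*(p + (U + p)) = 8*(U + 2*p) = 8*U + 16*p)
(-M(D, (6 + 5)*(-3)) + m(6))**2 = (-(8*(-2) + 16*((6 + 5)*(-3))) + 6)**2 = (-(-16 + 16*(11*(-3))) + 6)**2 = (-(-16 + 16*(-33)) + 6)**2 = (-(-16 - 528) + 6)**2 = (-1*(-544) + 6)**2 = (544 + 6)**2 = 550**2 = 302500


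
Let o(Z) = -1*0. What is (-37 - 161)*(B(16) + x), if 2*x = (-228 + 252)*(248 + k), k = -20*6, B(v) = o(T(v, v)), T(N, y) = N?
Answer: -304128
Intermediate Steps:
o(Z) = 0
B(v) = 0
k = -120
x = 1536 (x = ((-228 + 252)*(248 - 120))/2 = (24*128)/2 = (½)*3072 = 1536)
(-37 - 161)*(B(16) + x) = (-37 - 161)*(0 + 1536) = -198*1536 = -304128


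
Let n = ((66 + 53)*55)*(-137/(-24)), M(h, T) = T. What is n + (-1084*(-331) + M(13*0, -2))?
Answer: 9507913/24 ≈ 3.9616e+5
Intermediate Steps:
n = 896665/24 (n = (119*55)*(-137*(-1/24)) = 6545*(137/24) = 896665/24 ≈ 37361.)
n + (-1084*(-331) + M(13*0, -2)) = 896665/24 + (-1084*(-331) - 2) = 896665/24 + (358804 - 2) = 896665/24 + 358802 = 9507913/24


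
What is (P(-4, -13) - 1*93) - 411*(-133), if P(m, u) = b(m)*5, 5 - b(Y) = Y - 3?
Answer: 54630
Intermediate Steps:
b(Y) = 8 - Y (b(Y) = 5 - (Y - 3) = 5 - (-3 + Y) = 5 + (3 - Y) = 8 - Y)
P(m, u) = 40 - 5*m (P(m, u) = (8 - m)*5 = 40 - 5*m)
(P(-4, -13) - 1*93) - 411*(-133) = ((40 - 5*(-4)) - 1*93) - 411*(-133) = ((40 + 20) - 93) + 54663 = (60 - 93) + 54663 = -33 + 54663 = 54630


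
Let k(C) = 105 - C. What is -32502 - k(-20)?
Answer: -32627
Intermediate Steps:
-32502 - k(-20) = -32502 - (105 - 1*(-20)) = -32502 - (105 + 20) = -32502 - 1*125 = -32502 - 125 = -32627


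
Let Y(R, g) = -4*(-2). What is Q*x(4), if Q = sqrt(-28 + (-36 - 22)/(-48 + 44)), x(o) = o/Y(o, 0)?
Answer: 3*I*sqrt(6)/4 ≈ 1.8371*I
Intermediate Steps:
Y(R, g) = 8
x(o) = o/8
Q = 3*I*sqrt(6)/2 (Q = sqrt(-28 - 58/(-4)) = sqrt(-28 - 58*(-1/4)) = sqrt(-28 + 29/2) = sqrt(-27/2) = 3*I*sqrt(6)/2 ≈ 3.6742*I)
Q*x(4) = (3*I*sqrt(6)/2)*((1/8)*4) = (3*I*sqrt(6)/2)*(1/2) = 3*I*sqrt(6)/4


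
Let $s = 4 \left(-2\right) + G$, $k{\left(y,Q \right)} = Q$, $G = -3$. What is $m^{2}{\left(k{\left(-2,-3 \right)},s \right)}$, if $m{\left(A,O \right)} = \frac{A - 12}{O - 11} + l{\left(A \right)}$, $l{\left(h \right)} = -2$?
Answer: $\frac{841}{484} \approx 1.7376$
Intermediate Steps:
$s = -11$ ($s = 4 \left(-2\right) - 3 = -8 - 3 = -11$)
$m{\left(A,O \right)} = -2 + \frac{-12 + A}{-11 + O}$ ($m{\left(A,O \right)} = \frac{A - 12}{O - 11} - 2 = \frac{-12 + A}{-11 + O} - 2 = -2 + \frac{-12 + A}{-11 + O}$)
$m^{2}{\left(k{\left(-2,-3 \right)},s \right)} = \left(\frac{10 - 3 - -22}{-11 - 11}\right)^{2} = \left(\frac{10 - 3 + 22}{-22}\right)^{2} = \left(\left(- \frac{1}{22}\right) 29\right)^{2} = \left(- \frac{29}{22}\right)^{2} = \frac{841}{484}$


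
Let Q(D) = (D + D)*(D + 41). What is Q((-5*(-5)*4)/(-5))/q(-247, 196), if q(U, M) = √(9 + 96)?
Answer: -8*√105 ≈ -81.976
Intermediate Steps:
Q(D) = 2*D*(41 + D) (Q(D) = (2*D)*(41 + D) = 2*D*(41 + D))
q(U, M) = √105
Q((-5*(-5)*4)/(-5))/q(-247, 196) = (2*((-5*(-5)*4)/(-5))*(41 + (-5*(-5)*4)/(-5)))/(√105) = (2*((25*4)*(-⅕))*(41 + (25*4)*(-⅕)))*(√105/105) = (2*(100*(-⅕))*(41 + 100*(-⅕)))*(√105/105) = (2*(-20)*(41 - 20))*(√105/105) = (2*(-20)*21)*(√105/105) = -8*√105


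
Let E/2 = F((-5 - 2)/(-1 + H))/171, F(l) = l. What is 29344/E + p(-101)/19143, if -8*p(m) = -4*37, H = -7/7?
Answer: 27444629989/38286 ≈ 7.1683e+5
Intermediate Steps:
H = -1 (H = -7*⅐ = -1)
p(m) = 37/2 (p(m) = -(-1)*37/2 = -⅛*(-148) = 37/2)
E = 7/171 (E = 2*(((-5 - 2)/(-1 - 1))/171) = 2*(-7/(-2)*(1/171)) = 2*(-7*(-½)*(1/171)) = 2*((7/2)*(1/171)) = 2*(7/342) = 7/171 ≈ 0.040936)
29344/E + p(-101)/19143 = 29344/(7/171) + (37/2)/19143 = 29344*(171/7) + (37/2)*(1/19143) = 716832 + 37/38286 = 27444629989/38286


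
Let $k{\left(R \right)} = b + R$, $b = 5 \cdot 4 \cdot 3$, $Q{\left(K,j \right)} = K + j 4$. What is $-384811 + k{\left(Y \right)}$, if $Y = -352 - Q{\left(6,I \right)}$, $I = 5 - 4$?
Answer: $-385113$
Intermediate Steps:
$I = 1$
$Q{\left(K,j \right)} = K + 4 j$
$b = 60$ ($b = 20 \cdot 3 = 60$)
$Y = -362$ ($Y = -352 - \left(6 + 4 \cdot 1\right) = -352 - \left(6 + 4\right) = -352 - 10 = -362$)
$k{\left(R \right)} = 60 + R$
$-384811 + k{\left(Y \right)} = -384811 + \left(60 - 362\right) = -384811 - 302 = -385113$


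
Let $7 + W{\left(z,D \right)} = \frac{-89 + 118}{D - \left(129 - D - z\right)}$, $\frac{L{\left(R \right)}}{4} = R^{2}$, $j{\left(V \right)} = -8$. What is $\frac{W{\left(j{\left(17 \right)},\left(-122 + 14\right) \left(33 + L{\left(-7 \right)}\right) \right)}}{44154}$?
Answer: $- \frac{173618}{1095041277} \approx -0.00015855$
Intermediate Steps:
$L{\left(R \right)} = 4 R^{2}$
$W{\left(z,D \right)} = -7 + \frac{29}{-129 + z + 2 D}$ ($W{\left(z,D \right)} = -7 + \frac{-89 + 118}{D - \left(129 - D - z\right)} = -7 + \frac{29}{D - \left(129 - D - z\right)} = -7 + \frac{29}{D + \left(-129 + D + z\right)} = -7 + \frac{29}{-129 + z + 2 D}$)
$\frac{W{\left(j{\left(17 \right)},\left(-122 + 14\right) \left(33 + L{\left(-7 \right)}\right) \right)}}{44154} = \frac{\frac{1}{-129 - 8 + 2 \left(-122 + 14\right) \left(33 + 4 \left(-7\right)^{2}\right)} \left(932 - 14 \left(-122 + 14\right) \left(33 + 4 \left(-7\right)^{2}\right) - -56\right)}{44154} = \frac{932 - 14 \left(- 108 \left(33 + 4 \cdot 49\right)\right) + 56}{-129 - 8 + 2 \left(- 108 \left(33 + 4 \cdot 49\right)\right)} \frac{1}{44154} = \frac{932 - 14 \left(- 108 \left(33 + 196\right)\right) + 56}{-129 - 8 + 2 \left(- 108 \left(33 + 196\right)\right)} \frac{1}{44154} = \frac{932 - 14 \left(\left(-108\right) 229\right) + 56}{-129 - 8 + 2 \left(\left(-108\right) 229\right)} \frac{1}{44154} = \frac{932 - -346248 + 56}{-129 - 8 + 2 \left(-24732\right)} \frac{1}{44154} = \frac{932 + 346248 + 56}{-129 - 8 - 49464} \cdot \frac{1}{44154} = \frac{1}{-49601} \cdot 347236 \cdot \frac{1}{44154} = \left(- \frac{1}{49601}\right) 347236 \cdot \frac{1}{44154} = \left(- \frac{347236}{49601}\right) \frac{1}{44154} = - \frac{173618}{1095041277}$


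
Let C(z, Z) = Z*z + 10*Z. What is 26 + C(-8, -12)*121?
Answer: -2878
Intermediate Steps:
C(z, Z) = 10*Z + Z*z
26 + C(-8, -12)*121 = 26 - 12*(10 - 8)*121 = 26 - 12*2*121 = 26 - 24*121 = 26 - 2904 = -2878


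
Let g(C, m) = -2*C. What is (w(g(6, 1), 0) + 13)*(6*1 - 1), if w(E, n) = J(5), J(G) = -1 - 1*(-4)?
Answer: 80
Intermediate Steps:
J(G) = 3 (J(G) = -1 + 4 = 3)
w(E, n) = 3
(w(g(6, 1), 0) + 13)*(6*1 - 1) = (3 + 13)*(6*1 - 1) = 16*(6 - 1) = 16*5 = 80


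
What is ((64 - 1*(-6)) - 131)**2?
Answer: 3721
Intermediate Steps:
((64 - 1*(-6)) - 131)**2 = ((64 + 6) - 131)**2 = (70 - 131)**2 = (-61)**2 = 3721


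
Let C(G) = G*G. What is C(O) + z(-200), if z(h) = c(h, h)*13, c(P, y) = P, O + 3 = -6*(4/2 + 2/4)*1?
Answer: -2276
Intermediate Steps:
O = -18 (O = -3 - 6*(4/2 + 2/4)*1 = -3 - 6*(4*(½) + 2*(¼))*1 = -3 - 6*(2 + ½)*1 = -3 - 6*5/2*1 = -3 - 15*1 = -3 - 15 = -18)
C(G) = G²
z(h) = 13*h (z(h) = h*13 = 13*h)
C(O) + z(-200) = (-18)² + 13*(-200) = 324 - 2600 = -2276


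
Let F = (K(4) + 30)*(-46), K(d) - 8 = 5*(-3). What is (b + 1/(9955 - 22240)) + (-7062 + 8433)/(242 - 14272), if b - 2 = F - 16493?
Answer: -604947410143/34471710 ≈ -17549.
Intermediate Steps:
K(d) = -7 (K(d) = 8 + 5*(-3) = 8 - 15 = -7)
F = -1058 (F = (-7 + 30)*(-46) = 23*(-46) = -1058)
b = -17549 (b = 2 + (-1058 - 16493) = 2 - 17551 = -17549)
(b + 1/(9955 - 22240)) + (-7062 + 8433)/(242 - 14272) = (-17549 + 1/(9955 - 22240)) + (-7062 + 8433)/(242 - 14272) = (-17549 + 1/(-12285)) + 1371/(-14030) = (-17549 - 1/12285) + 1371*(-1/14030) = -215589466/12285 - 1371/14030 = -604947410143/34471710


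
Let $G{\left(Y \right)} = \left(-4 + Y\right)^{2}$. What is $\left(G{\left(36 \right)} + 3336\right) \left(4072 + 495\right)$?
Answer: $19912120$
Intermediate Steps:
$\left(G{\left(36 \right)} + 3336\right) \left(4072 + 495\right) = \left(\left(-4 + 36\right)^{2} + 3336\right) \left(4072 + 495\right) = \left(32^{2} + 3336\right) 4567 = \left(1024 + 3336\right) 4567 = 4360 \cdot 4567 = 19912120$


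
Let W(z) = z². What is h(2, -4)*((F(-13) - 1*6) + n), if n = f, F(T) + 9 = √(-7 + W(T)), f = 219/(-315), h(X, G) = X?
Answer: -3296/105 + 18*√2 ≈ -5.9346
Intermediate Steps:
f = -73/105 (f = 219*(-1/315) = -73/105 ≈ -0.69524)
F(T) = -9 + √(-7 + T²)
n = -73/105 ≈ -0.69524
h(2, -4)*((F(-13) - 1*6) + n) = 2*(((-9 + √(-7 + (-13)²)) - 1*6) - 73/105) = 2*(((-9 + √(-7 + 169)) - 6) - 73/105) = 2*(((-9 + √162) - 6) - 73/105) = 2*(((-9 + 9*√2) - 6) - 73/105) = 2*((-15 + 9*√2) - 73/105) = 2*(-1648/105 + 9*√2) = -3296/105 + 18*√2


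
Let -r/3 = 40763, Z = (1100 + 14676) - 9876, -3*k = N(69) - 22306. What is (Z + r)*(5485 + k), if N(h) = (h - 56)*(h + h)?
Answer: -4302552163/3 ≈ -1.4342e+9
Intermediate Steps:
N(h) = 2*h*(-56 + h) (N(h) = (-56 + h)*(2*h) = 2*h*(-56 + h))
k = 20512/3 (k = -(2*69*(-56 + 69) - 22306)/3 = -(2*69*13 - 22306)/3 = -(1794 - 22306)/3 = -⅓*(-20512) = 20512/3 ≈ 6837.3)
Z = 5900 (Z = 15776 - 9876 = 5900)
r = -122289 (r = -3*40763 = -122289)
(Z + r)*(5485 + k) = (5900 - 122289)*(5485 + 20512/3) = -116389*36967/3 = -4302552163/3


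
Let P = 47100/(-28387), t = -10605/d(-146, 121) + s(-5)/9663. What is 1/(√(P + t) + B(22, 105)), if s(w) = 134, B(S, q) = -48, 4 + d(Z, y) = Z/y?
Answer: -26333143776/147472193665 - √612530159487017509446/147472193665 ≈ -0.34639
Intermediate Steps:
d(Z, y) = -4 + Z/y
t = 39364109/19326 (t = -10605/(-4 - 146/121) + 134/9663 = -10605/(-630/121) + 134/9663 = -10605*(-121/630) + 134/9663 = 12221/6 + 134/9663 = 39364109/19326 ≈ 2036.8)
P = -47100/28387 (P = 47100*(-1/28387) = -47100/28387 ≈ -1.6592)
1/(√(P + t) + B(22, 105)) = 1/(√(-47100/28387 + 39364109/19326) - 48) = 1/(√(1116518707583/548607162) - 48) = 1/(√612530159487017509446/548607162 - 48) = 1/(-48 + √612530159487017509446/548607162)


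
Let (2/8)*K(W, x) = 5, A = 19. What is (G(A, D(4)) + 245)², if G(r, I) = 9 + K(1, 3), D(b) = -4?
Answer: 75076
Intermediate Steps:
K(W, x) = 20 (K(W, x) = 4*5 = 20)
G(r, I) = 29 (G(r, I) = 9 + 20 = 29)
(G(A, D(4)) + 245)² = (29 + 245)² = 274² = 75076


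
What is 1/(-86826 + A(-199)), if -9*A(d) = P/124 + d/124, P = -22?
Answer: -1116/96897595 ≈ -1.1517e-5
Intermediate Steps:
A(d) = 11/558 - d/1116 (A(d) = -(-22/124 + d/124)/9 = -(-22*1/124 + d*(1/124))/9 = -(-11/62 + d/124)/9 = 11/558 - d/1116)
1/(-86826 + A(-199)) = 1/(-86826 + (11/558 - 1/1116*(-199))) = 1/(-86826 + (11/558 + 199/1116)) = 1/(-86826 + 221/1116) = 1/(-96897595/1116) = -1116/96897595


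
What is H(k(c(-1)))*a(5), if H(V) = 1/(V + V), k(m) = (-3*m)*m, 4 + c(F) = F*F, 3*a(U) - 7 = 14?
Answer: -7/54 ≈ -0.12963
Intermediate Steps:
a(U) = 7 (a(U) = 7/3 + (1/3)*14 = 7/3 + 14/3 = 7)
c(F) = -4 + F**2 (c(F) = -4 + F*F = -4 + F**2)
k(m) = -3*m**2
H(V) = 1/(2*V)
H(k(c(-1)))*a(5) = (1/(2*((-3*(-4 + (-1)**2)**2))))*7 = (1/(2*((-3*(-4 + 1)**2))))*7 = (1/(2*((-3*(-3)**2))))*7 = (1/(2*((-3*9))))*7 = ((1/2)/(-27))*7 = ((1/2)*(-1/27))*7 = -1/54*7 = -7/54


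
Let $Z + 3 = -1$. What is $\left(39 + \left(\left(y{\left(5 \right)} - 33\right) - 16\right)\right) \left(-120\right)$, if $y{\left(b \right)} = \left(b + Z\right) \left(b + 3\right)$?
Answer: $240$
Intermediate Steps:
$Z = -4$ ($Z = -3 - 1 = -4$)
$y{\left(b \right)} = \left(-4 + b\right) \left(3 + b\right)$ ($y{\left(b \right)} = \left(b - 4\right) \left(b + 3\right) = \left(-4 + b\right) \left(3 + b\right)$)
$\left(39 + \left(\left(y{\left(5 \right)} - 33\right) - 16\right)\right) \left(-120\right) = \left(39 - 41\right) \left(-120\right) = \left(-2\right) \left(-120\right) = 240$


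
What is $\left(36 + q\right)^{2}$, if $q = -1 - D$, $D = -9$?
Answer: $1936$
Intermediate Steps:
$q = 8$ ($q = -1 - -9 = -1 + 9 = 8$)
$\left(36 + q\right)^{2} = \left(36 + 8\right)^{2} = 44^{2} = 1936$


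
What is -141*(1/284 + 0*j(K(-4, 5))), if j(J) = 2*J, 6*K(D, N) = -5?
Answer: -141/284 ≈ -0.49648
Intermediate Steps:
K(D, N) = -5/6 (K(D, N) = (1/6)*(-5) = -5/6)
-141*(1/284 + 0*j(K(-4, 5))) = -141*(1/284 + 0*(2*(-5/6))) = -141*(1/284 + 0*(-5/3)) = -141*(1/284 + 0) = -141*1/284 = -141/284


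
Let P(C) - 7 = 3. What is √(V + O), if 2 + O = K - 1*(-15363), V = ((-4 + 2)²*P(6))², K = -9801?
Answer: 2*√1790 ≈ 84.617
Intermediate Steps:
P(C) = 10 (P(C) = 7 + 3 = 10)
V = 1600 (V = ((-4 + 2)²*10)² = ((-2)²*10)² = (4*10)² = 40² = 1600)
O = 5560 (O = -2 + (-9801 - 1*(-15363)) = -2 + (-9801 + 15363) = -2 + 5562 = 5560)
√(V + O) = √(1600 + 5560) = √7160 = 2*√1790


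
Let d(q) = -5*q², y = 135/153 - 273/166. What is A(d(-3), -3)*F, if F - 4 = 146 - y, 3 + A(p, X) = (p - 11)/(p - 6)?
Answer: -13756249/47974 ≈ -286.74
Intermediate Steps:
y = -2151/2822 (y = 135*(1/153) - 273*1/166 = 15/17 - 273/166 = -2151/2822 ≈ -0.76223)
A(p, X) = -3 + (-11 + p)/(-6 + p) (A(p, X) = -3 + (p - 11)/(p - 6) = -3 + (-11 + p)/(-6 + p))
F = 425451/2822 (F = 4 + (146 - 1*(-2151/2822)) = 4 + (146 + 2151/2822) = 4 + 414163/2822 = 425451/2822 ≈ 150.76)
A(d(-3), -3)*F = ((7 - (-10)*(-3)²)/(-6 - 5*(-3)²))*(425451/2822) = ((7 - (-10)*9)/(-6 - 5*9))*(425451/2822) = ((7 - 2*(-45))/(-6 - 45))*(425451/2822) = ((7 + 90)/(-51))*(425451/2822) = -1/51*97*(425451/2822) = -97/51*425451/2822 = -13756249/47974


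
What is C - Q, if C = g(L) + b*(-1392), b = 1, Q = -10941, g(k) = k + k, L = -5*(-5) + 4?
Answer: 9607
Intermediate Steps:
L = 29 (L = 25 + 4 = 29)
g(k) = 2*k
C = -1334 (C = 2*29 + 1*(-1392) = 58 - 1392 = -1334)
C - Q = -1334 - 1*(-10941) = -1334 + 10941 = 9607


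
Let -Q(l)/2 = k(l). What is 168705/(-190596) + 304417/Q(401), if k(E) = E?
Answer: -9692660657/25476332 ≈ -380.46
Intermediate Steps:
Q(l) = -2*l
168705/(-190596) + 304417/Q(401) = 168705/(-190596) + 304417/((-2*401)) = 168705*(-1/190596) + 304417/(-802) = -56235/63532 + 304417*(-1/802) = -56235/63532 - 304417/802 = -9692660657/25476332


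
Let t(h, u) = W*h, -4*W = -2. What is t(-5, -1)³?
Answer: -125/8 ≈ -15.625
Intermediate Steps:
W = ½ (W = -¼*(-2) = ½ ≈ 0.50000)
t(h, u) = h/2
t(-5, -1)³ = ((½)*(-5))³ = (-5/2)³ = -125/8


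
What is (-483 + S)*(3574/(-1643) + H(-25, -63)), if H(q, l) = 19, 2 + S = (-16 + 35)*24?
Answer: -801647/1643 ≈ -487.92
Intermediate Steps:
S = 454 (S = -2 + (-16 + 35)*24 = -2 + 19*24 = -2 + 456 = 454)
(-483 + S)*(3574/(-1643) + H(-25, -63)) = (-483 + 454)*(3574/(-1643) + 19) = -29*(3574*(-1/1643) + 19) = -29*(-3574/1643 + 19) = -29*27643/1643 = -801647/1643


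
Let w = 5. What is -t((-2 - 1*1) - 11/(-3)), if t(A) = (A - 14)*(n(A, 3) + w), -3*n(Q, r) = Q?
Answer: 1720/27 ≈ 63.704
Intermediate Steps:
n(Q, r) = -Q/3
t(A) = (-14 + A)*(5 - A/3) (t(A) = (A - 14)*(-A/3 + 5) = (-14 + A)*(5 - A/3))
-t((-2 - 1*1) - 11/(-3)) = -(-70 - ((-2 - 1*1) - 11/(-3))²/3 + 29*((-2 - 1*1) - 11/(-3))/3) = -(-70 - ((-2 - 1) - 11*(-⅓))²/3 + 29*((-2 - 1) - 11*(-⅓))/3) = -(-70 - (-3 + 11/3)²/3 + 29*(-3 + 11/3)/3) = -(-70 - (⅔)²/3 + (29/3)*(⅔)) = -(-70 - ⅓*4/9 + 58/9) = -(-70 - 4/27 + 58/9) = -1*(-1720/27) = 1720/27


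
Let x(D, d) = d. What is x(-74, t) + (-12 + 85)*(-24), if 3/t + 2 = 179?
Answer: -103367/59 ≈ -1752.0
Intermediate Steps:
t = 1/59 (t = 3/(-2 + 179) = 3/177 = 3*(1/177) = 1/59 ≈ 0.016949)
x(-74, t) + (-12 + 85)*(-24) = 1/59 + (-12 + 85)*(-24) = 1/59 + 73*(-24) = 1/59 - 1752 = -103367/59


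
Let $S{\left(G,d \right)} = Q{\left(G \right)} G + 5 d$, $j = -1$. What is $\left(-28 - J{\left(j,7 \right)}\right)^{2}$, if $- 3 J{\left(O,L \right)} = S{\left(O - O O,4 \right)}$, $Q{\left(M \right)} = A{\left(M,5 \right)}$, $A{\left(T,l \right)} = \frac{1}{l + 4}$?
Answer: $\frac{334084}{729} \approx 458.28$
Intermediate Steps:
$A{\left(T,l \right)} = \frac{1}{4 + l}$
$Q{\left(M \right)} = \frac{1}{9}$ ($Q{\left(M \right)} = \frac{1}{4 + 5} = \frac{1}{9}$)
$S{\left(G,d \right)} = 5 d + \frac{G}{9}$ ($S{\left(G,d \right)} = \frac{G}{9} + 5 d = 5 d + \frac{G}{9}$)
$J{\left(O,L \right)} = - \frac{20}{3} - \frac{O}{27} + \frac{O^{2}}{27}$ ($J{\left(O,L \right)} = - \frac{5 \cdot 4 + \frac{O - O O}{9}}{3} = - \frac{20 + \frac{O - O^{2}}{9}}{3} = - \frac{20 - \left(- \frac{O}{9} + \frac{O^{2}}{9}\right)}{3} = - \frac{20 - \frac{O^{2}}{9} + \frac{O}{9}}{3} = - \frac{20}{3} - \frac{O}{27} + \frac{O^{2}}{27}$)
$\left(-28 - J{\left(j,7 \right)}\right)^{2} = \left(-28 - \left(- \frac{20}{3} + \frac{1}{27} \left(-1\right) \left(-1 - 1\right)\right)\right)^{2} = \left(-28 - \left(- \frac{20}{3} + \frac{1}{27} \left(-1\right) \left(-2\right)\right)\right)^{2} = \left(-28 - \left(- \frac{20}{3} + \frac{2}{27}\right)\right)^{2} = \left(-28 - - \frac{178}{27}\right)^{2} = \left(-28 + \frac{178}{27}\right)^{2} = \left(- \frac{578}{27}\right)^{2} = \frac{334084}{729}$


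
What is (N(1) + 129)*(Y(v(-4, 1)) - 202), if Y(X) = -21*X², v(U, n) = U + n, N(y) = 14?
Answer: -55913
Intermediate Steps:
(N(1) + 129)*(Y(v(-4, 1)) - 202) = (14 + 129)*(-21*(-4 + 1)² - 202) = 143*(-21*(-3)² - 202) = 143*(-21*9 - 202) = 143*(-189 - 202) = 143*(-391) = -55913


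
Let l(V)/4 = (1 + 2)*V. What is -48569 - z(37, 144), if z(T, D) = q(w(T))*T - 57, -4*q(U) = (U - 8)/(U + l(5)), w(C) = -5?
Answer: -10673121/220 ≈ -48514.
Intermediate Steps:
l(V) = 12*V (l(V) = 4*((1 + 2)*V) = 4*(3*V) = 12*V)
q(U) = -(-8 + U)/(4*(60 + U)) (q(U) = -(U - 8)/(4*(U + 12*5)) = -(-8 + U)/(4*(U + 60)) = -(-8 + U)/(4*(60 + U)))
z(T, D) = -57 + 13*T/220 (z(T, D) = ((8 - 1*(-5))/(4*(60 - 5)))*T - 57 = ((¼)*(8 + 5)/55)*T - 57 = ((¼)*(1/55)*13)*T - 57 = 13*T/220 - 57 = -57 + 13*T/220)
-48569 - z(37, 144) = -48569 - (-57 + (13/220)*37) = -48569 - (-57 + 481/220) = -48569 - 1*(-12059/220) = -48569 + 12059/220 = -10673121/220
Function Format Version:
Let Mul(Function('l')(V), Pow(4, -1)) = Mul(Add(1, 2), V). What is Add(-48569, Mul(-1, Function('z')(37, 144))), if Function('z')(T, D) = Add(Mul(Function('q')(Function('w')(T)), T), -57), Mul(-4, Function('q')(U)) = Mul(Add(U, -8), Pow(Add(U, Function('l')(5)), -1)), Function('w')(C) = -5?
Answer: Rational(-10673121, 220) ≈ -48514.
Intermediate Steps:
Function('l')(V) = Mul(12, V) (Function('l')(V) = Mul(4, Mul(Add(1, 2), V)) = Mul(4, Mul(3, V)) = Mul(12, V))
Function('q')(U) = Mul(Rational(-1, 4), Pow(Add(60, U), -1), Add(-8, U)) (Function('q')(U) = Mul(Rational(-1, 4), Mul(Add(U, -8), Pow(Add(U, Mul(12, 5)), -1))) = Mul(Rational(-1, 4), Mul(Add(-8, U), Pow(Add(U, 60), -1))) = Mul(Rational(-1, 4), Mul(Add(-8, U), Pow(Add(60, U), -1))) = Mul(Rational(-1, 4), Mul(Pow(Add(60, U), -1), Add(-8, U))) = Mul(Rational(-1, 4), Pow(Add(60, U), -1), Add(-8, U)))
Function('z')(T, D) = Add(-57, Mul(Rational(13, 220), T)) (Function('z')(T, D) = Add(Mul(Mul(Rational(1, 4), Pow(Add(60, -5), -1), Add(8, Mul(-1, -5))), T), -57) = Add(Mul(Mul(Rational(1, 4), Pow(55, -1), Add(8, 5)), T), -57) = Add(Mul(Mul(Rational(1, 4), Rational(1, 55), 13), T), -57) = Add(Mul(Rational(13, 220), T), -57) = Add(-57, Mul(Rational(13, 220), T)))
Add(-48569, Mul(-1, Function('z')(37, 144))) = Add(-48569, Mul(-1, Add(-57, Mul(Rational(13, 220), 37)))) = Add(-48569, Mul(-1, Add(-57, Rational(481, 220)))) = Add(-48569, Mul(-1, Rational(-12059, 220))) = Add(-48569, Rational(12059, 220)) = Rational(-10673121, 220)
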